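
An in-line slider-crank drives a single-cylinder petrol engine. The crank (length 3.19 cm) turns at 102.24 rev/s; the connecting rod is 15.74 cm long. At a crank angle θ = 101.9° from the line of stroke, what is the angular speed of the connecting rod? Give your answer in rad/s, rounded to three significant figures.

ω = 642.4 rad/s (converted from 102.24 rev/s).
The rod makes angle φ with the slider axis where L sinφ = r sinθ; differentiating, L cosφ·φ̇ = r ω cosθ.
L cosφ = √(L² − r² sin²θ) = 0.15427 m.
|ω_rod| = r ω |cosθ| / √(L² − r² sin²θ) = 0.0319·642.4·0.20620/0.15427 = 27.39 rad/s.

27.4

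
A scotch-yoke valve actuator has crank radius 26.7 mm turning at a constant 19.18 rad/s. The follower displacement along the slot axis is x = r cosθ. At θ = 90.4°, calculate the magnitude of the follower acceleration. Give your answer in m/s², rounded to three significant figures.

0.0686

ω = 19.18 rad/s
x = r cosθ ⇒ ẍ = −rω² cosθ (ω constant).
|a| = rω²|cosθ| = 0.0267·(19.18)²·|cos 90.4°| = 0.068571 m/s².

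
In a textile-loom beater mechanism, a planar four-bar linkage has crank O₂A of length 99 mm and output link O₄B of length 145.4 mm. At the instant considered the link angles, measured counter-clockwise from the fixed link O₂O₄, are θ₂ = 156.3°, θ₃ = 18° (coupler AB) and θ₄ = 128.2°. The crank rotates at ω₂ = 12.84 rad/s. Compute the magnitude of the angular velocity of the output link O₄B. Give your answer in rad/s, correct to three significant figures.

6.20

ω₂ = 12.84 rad/s
Differentiating the loop-closure r₂e^{iθ₂}+r₃e^{iθ₃}=r₁+r₄e^{iθ₄} gives r₂ω₂e^{iθ₂}+r₃ω₃e^{iθ₃}=r₄ω₄e^{iθ₄}.
Eliminating the other unknown: ω₄ = r₂ω₂ sin(θ₂−θ₃) / [r₄ sin(θ₄−θ₃)].
Numerator sine = +0.66523; denominator sine = +0.93849.
Result = 0.099·12.84·(+0.66523) / (0.1454·(+0.93849)) = +6.1969 rad/s; magnitude 6.1969 rad/s.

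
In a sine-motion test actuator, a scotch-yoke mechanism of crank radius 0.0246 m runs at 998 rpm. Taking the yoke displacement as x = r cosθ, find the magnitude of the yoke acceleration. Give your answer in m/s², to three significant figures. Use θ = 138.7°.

ω = 104.5 rad/s (from 998 rpm).
x = r cosθ ⇒ ẍ = −rω² cosθ (ω constant).
|a| = rω²|cosθ| = 0.0246·(104.5)²·|cos 138.7°| = 201.86 m/s².

202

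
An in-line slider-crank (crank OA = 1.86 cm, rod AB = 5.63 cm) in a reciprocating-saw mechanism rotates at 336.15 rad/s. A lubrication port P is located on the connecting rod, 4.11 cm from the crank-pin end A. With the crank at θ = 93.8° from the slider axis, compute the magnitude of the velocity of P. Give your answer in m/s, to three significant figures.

ω = 336.1 rad/s.  Crank-pin speed |V_A| = rω = 6.2524 m/s, perpendicular to OA.
Rod angle: sinφ = −(r/L) sinθ ⇒ φ = -19.247°; ω_rod = −rω cosθ/√(L²−r²sin²θ) = +7.7958 rad/s.
V_P = V_A + ω_rod × AP, with AP = 0.0411 m along the rod.
Components: V_Px = −rω sinθ − a·ω_rod·sinφ = -6.133 m/s;  V_Py = rω cosθ + a·ω_rod·cosφ = -0.11187 m/s.
|V_P| = √(V_Px² + V_Py²) = 6.134 m/s.

6.13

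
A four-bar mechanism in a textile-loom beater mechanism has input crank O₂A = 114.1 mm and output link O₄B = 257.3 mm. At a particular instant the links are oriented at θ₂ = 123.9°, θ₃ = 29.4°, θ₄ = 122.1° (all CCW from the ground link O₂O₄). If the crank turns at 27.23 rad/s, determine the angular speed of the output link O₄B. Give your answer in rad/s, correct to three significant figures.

12.1

ω₂ = 27.23 rad/s
Differentiating the loop-closure r₂e^{iθ₂}+r₃e^{iθ₃}=r₁+r₄e^{iθ₄} gives r₂ω₂e^{iθ₂}+r₃ω₃e^{iθ₃}=r₄ω₄e^{iθ₄}.
Eliminating the other unknown: ω₄ = r₂ω₂ sin(θ₂−θ₃) / [r₄ sin(θ₄−θ₃)].
Numerator sine = +0.99692; denominator sine = +0.99889.
Result = 0.1141·27.23·(+0.99692) / (0.2573·(+0.99889)) = +12.051 rad/s; magnitude 12.051 rad/s.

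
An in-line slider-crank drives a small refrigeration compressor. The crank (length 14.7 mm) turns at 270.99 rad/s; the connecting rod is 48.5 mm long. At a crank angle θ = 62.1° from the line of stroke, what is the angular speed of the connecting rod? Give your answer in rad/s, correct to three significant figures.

39.9

ω = 271 rad/s
The rod makes angle φ with the slider axis where L sinφ = r sinθ; differentiating, L cosφ·φ̇ = r ω cosθ.
L cosφ = √(L² − r² sin²θ) = 0.046728 m.
|ω_rod| = r ω |cosθ| / √(L² − r² sin²θ) = 0.0147·271·0.46793/0.046728 = 39.891 rad/s.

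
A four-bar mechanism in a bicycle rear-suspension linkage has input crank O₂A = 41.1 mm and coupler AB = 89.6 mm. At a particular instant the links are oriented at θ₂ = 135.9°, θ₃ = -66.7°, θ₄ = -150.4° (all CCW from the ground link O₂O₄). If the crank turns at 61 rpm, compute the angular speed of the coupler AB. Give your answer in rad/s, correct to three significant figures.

2.83

ω₂ = 6.388 rad/s (from 61 rpm).
Differentiating the loop-closure r₂e^{iθ₂}+r₃e^{iθ₃}=r₁+r₄e^{iθ₄} gives r₂ω₂e^{iθ₂}+r₃ω₃e^{iθ₃}=r₄ω₄e^{iθ₄}.
Eliminating the other unknown: ω₃ = r₂ω₂ sin(θ₄−θ₂) / [r₃ sin(θ₃−θ₄)].
Numerator sine = +0.95981; denominator sine = +0.99396.
Result = 0.0411·6.388·(+0.95981) / (0.0896·(+0.99396)) = +2.8295 rad/s; magnitude 2.8295 rad/s.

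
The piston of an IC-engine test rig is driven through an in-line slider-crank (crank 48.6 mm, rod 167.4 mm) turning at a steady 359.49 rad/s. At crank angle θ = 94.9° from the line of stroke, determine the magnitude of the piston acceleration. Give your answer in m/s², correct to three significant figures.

ω = 359.5 rad/s
x(θ) = r cosθ + √(L² − r² sin²θ); with ω constant, a = ω²·d²x/dθ².
d²x/dθ² = −r cosθ − r²(cos2θ)/√u − r⁴ sin²2θ/(4u^{3/2}),  u = L² − r² sin²θ = 0.025678 m².
Substituting r = 0.0486 m, L = 0.1674 m, θ = 94.9°: d²x/dθ² = +0.018666 m.
a = ω²·d²x/dθ² = (359.5)²·(+0.018666) = +2412.3 m/s²;  |a| = 2412.3 m/s².

2410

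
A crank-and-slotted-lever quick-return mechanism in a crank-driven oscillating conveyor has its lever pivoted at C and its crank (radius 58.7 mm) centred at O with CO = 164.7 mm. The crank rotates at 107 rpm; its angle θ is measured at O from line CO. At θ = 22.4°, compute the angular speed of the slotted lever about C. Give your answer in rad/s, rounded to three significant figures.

2.86

ω = 11.21 rad/s (from 107 rpm).
Crank pin A relative to C: A = (d + r cosθ, r sinθ); lever angle φ = atan2(r sinθ, d + r cosθ).
Differentiating tanφ: φ̇ = rω(d cosθ + r)/(d² + r² + 2dr cosθ).
d² + r² + 2dr cosθ = |CA|² = 0.0484486 m²;  d cosθ + r = +0.21097 m.
|ω_lever| = |0.0587·11.21·+0.21097| / 0.0484486 = 2.8641 rad/s.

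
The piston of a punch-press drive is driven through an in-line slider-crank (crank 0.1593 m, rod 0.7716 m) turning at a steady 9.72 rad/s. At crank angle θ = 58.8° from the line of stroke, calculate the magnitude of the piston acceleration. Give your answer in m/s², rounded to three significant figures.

ω = 9.72 rad/s
x(θ) = r cosθ + √(L² − r² sin²θ); with ω constant, a = ω²·d²x/dθ².
d²x/dθ² = −r cosθ − r²(cos2θ)/√u − r⁴ sin²2θ/(4u^{3/2}),  u = L² − r² sin²θ = 0.5768 m².
Substituting r = 0.1593 m, L = 0.7716 m, θ = 58.8°: d²x/dθ² = -0.06733 m.
a = ω²·d²x/dθ² = (9.72)²·(-0.06733) = -6.3612 m/s²;  |a| = 6.3612 m/s².

6.36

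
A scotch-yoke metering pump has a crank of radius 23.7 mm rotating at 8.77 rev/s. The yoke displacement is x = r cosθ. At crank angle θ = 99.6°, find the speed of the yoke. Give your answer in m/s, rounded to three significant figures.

1.29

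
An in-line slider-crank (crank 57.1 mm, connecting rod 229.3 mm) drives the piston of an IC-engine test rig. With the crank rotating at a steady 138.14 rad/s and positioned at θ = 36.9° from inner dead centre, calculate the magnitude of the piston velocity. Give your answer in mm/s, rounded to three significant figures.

5690

ω = 138.1 rad/s
For an in-line slider-crank, x = r cosθ + √(L² − r² sin²θ), so v = −rω sinθ·[1 + r cosθ/√(L² − r² sin²θ)].
With r = 0.0571 m, L = 0.2293 m, θ = 36.9°: √(L² − r² sin²θ) = 0.22672 m.
v = −0.0571·138.1·0.60042·[1 + 0.0571·0.79968/0.22672] = -5.6898 m/s.
|v| = 5.6898 m/s = 5689.8 mm/s.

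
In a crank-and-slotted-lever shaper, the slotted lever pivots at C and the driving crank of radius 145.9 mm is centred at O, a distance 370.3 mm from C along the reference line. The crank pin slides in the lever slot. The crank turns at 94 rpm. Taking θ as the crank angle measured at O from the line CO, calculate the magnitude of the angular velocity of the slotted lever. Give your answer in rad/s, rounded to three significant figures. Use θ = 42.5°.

2.53

ω = 9.844 rad/s (from 94 rpm).
Crank pin A relative to C: A = (d + r cosθ, r sinθ); lever angle φ = atan2(r sinθ, d + r cosθ).
Differentiating tanφ: φ̇ = rω(d cosθ + r)/(d² + r² + 2dr cosθ).
d² + r² + 2dr cosθ = |CA|² = 0.238074 m²;  d cosθ + r = +0.41891 m.
|ω_lever| = |0.1459·9.844·+0.41891| / 0.238074 = 2.5271 rad/s.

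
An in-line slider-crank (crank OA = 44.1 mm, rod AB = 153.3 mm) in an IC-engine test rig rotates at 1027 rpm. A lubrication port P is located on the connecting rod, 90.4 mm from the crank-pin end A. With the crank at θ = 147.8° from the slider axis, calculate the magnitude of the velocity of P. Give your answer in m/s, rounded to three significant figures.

2.72

ω = 107.5 rad/s.  Crank-pin speed |V_A| = rω = 4.7428 m/s, perpendicular to OA.
Rod angle: sinφ = −(r/L) sinθ ⇒ φ = -8.818°; ω_rod = −rω cosθ/√(L²−r²sin²θ) = +26.493 rad/s.
V_P = V_A + ω_rod × AP, with AP = 0.0904 m along the rod.
Components: V_Px = −rω sinθ − a·ω_rod·sinφ = -2.1602 m/s;  V_Py = rω cosθ + a·ω_rod·cosφ = -1.6467 m/s.
|V_P| = √(V_Px² + V_Py²) = 2.7163 m/s.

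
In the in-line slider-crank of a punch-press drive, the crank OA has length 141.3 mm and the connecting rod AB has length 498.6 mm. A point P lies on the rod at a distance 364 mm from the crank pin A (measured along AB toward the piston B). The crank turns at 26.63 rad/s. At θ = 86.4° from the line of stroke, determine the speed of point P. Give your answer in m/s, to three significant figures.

ω = 26.63 rad/s.  Crank-pin speed |V_A| = rω = 3.7628 m/s, perpendicular to OA.
Rod angle: sinφ = −(r/L) sinθ ⇒ φ = -16.429°; ω_rod = −rω cosθ/√(L²−r²sin²θ) = -0.49404 rad/s.
V_P = V_A + ω_rod × AP, with AP = 0.364 m along the rod.
Components: V_Px = −rω sinθ − a·ω_rod·sinφ = -3.8063 m/s;  V_Py = rω cosθ + a·ω_rod·cosφ = +0.063782 m/s.
|V_P| = √(V_Px² + V_Py²) = 3.8068 m/s.

3.81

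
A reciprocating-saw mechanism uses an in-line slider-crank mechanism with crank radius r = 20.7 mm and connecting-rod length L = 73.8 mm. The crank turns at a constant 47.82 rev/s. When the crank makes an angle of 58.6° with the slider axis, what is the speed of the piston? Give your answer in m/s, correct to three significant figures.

ω = 2π·47.8 = 300.5 rad/s
For an in-line slider-crank, x = r cosθ + √(L² − r² sin²θ), so v = −rω sinθ·[1 + r cosθ/√(L² − r² sin²θ)].
With r = 0.0207 m, L = 0.0738 m, θ = 58.6°: √(L² − r² sin²θ) = 0.071654 m.
v = −0.0207·300.5·0.85355·[1 + 0.0207·0.52101/0.071654] = -6.1077 m/s.
|v| = 6.1077 m/s.

6.11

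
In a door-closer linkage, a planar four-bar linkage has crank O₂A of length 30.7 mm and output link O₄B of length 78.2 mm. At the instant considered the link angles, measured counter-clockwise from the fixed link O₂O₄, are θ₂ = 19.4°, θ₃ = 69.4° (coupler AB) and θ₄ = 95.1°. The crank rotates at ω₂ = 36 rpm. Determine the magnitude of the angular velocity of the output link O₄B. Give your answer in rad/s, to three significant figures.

ω₂ = 3.77 rad/s (from 36 rpm).
Differentiating the loop-closure r₂e^{iθ₂}+r₃e^{iθ₃}=r₁+r₄e^{iθ₄} gives r₂ω₂e^{iθ₂}+r₃ω₃e^{iθ₃}=r₄ω₄e^{iθ₄}.
Eliminating the other unknown: ω₄ = r₂ω₂ sin(θ₂−θ₃) / [r₄ sin(θ₄−θ₃)].
Numerator sine = -0.76604; denominator sine = +0.43366.
Result = 0.0307·3.77·(-0.76604) / (0.0782·(+0.43366)) = -2.6144 rad/s; magnitude 2.6144 rad/s.

2.61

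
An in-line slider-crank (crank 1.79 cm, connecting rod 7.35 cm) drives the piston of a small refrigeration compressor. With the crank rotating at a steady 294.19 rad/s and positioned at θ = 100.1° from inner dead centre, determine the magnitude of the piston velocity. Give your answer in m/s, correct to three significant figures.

4.96

ω = 294.2 rad/s
For an in-line slider-crank, x = r cosθ + √(L² − r² sin²θ), so v = −rω sinθ·[1 + r cosθ/√(L² − r² sin²θ)].
With r = 0.0179 m, L = 0.0735 m, θ = 100.1°: √(L² − r² sin²θ) = 0.071356 m.
v = −0.0179·294.2·0.98450·[1 + 0.0179·-0.17537/0.071356] = -4.9563 m/s.
|v| = 4.9563 m/s.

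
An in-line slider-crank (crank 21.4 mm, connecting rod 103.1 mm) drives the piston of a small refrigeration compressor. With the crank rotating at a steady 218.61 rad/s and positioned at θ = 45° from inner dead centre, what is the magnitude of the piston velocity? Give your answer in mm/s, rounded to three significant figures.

3800

ω = 218.6 rad/s
For an in-line slider-crank, x = r cosθ + √(L² − r² sin²θ), so v = −rω sinθ·[1 + r cosθ/√(L² − r² sin²θ)].
With r = 0.0214 m, L = 0.1031 m, θ = 45°: √(L² − r² sin²θ) = 0.10198 m.
v = −0.0214·218.6·0.70711·[1 + 0.0214·0.70711/0.10198] = -3.7989 m/s.
|v| = 3.7989 m/s = 3798.9 mm/s.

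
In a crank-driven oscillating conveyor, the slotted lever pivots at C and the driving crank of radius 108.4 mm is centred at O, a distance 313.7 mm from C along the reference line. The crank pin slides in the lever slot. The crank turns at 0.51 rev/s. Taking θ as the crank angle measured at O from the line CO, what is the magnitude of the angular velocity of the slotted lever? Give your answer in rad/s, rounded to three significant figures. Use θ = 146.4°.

0.992

ω = 3.204 rad/s (from 0.51 rev/s).
Crank pin A relative to C: A = (d + r cosθ, r sinθ); lever angle φ = atan2(r sinθ, d + r cosθ).
Differentiating tanφ: φ̇ = rω(d cosθ + r)/(d² + r² + 2dr cosθ).
d² + r² + 2dr cosθ = |CA|² = 0.0535111 m²;  d cosθ + r = -0.15289 m.
|ω_lever| = |0.1084·3.204·-0.15289| / 0.0535111 = 0.99245 rad/s.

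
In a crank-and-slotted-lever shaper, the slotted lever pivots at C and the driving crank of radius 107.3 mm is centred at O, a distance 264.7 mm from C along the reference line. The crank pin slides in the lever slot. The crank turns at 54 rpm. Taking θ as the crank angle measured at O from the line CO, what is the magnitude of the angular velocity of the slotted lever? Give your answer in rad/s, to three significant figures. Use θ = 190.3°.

ω = 5.655 rad/s (from 54 rpm).
Crank pin A relative to C: A = (d + r cosθ, r sinθ); lever angle φ = atan2(r sinθ, d + r cosθ).
Differentiating tanφ: φ̇ = rω(d cosθ + r)/(d² + r² + 2dr cosθ).
d² + r² + 2dr cosθ = |CA|² = 0.0256902 m²;  d cosθ + r = -0.15313 m.
|ω_lever| = |0.1073·5.655·-0.15313| / 0.0256902 = 3.6168 rad/s.

3.62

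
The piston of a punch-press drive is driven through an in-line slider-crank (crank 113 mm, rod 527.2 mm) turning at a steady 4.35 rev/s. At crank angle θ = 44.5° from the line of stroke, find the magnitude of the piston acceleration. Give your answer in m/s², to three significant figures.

ω = 2π·4.35 = 27.33 rad/s
x(θ) = r cosθ + √(L² − r² sin²θ); with ω constant, a = ω²·d²x/dθ².
d²x/dθ² = −r cosθ − r²(cos2θ)/√u − r⁴ sin²2θ/(4u^{3/2}),  u = L² − r² sin²θ = 0.271667 m².
Substituting r = 0.113 m, L = 0.5272 m, θ = 44.5°: d²x/dθ² = -0.081313 m.
a = ω²·d²x/dθ² = (27.33)²·(-0.081313) = -60.743 m/s²;  |a| = 60.743 m/s².

60.7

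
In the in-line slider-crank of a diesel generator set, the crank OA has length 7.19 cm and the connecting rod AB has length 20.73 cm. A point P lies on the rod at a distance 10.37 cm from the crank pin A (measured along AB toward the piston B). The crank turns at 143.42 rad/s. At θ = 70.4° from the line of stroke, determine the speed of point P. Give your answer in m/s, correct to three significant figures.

ω = 143.4 rad/s.  Crank-pin speed |V_A| = rω = 10.312 m/s, perpendicular to OA.
Rod angle: sinφ = −(r/L) sinθ ⇒ φ = -19.071°; ω_rod = −rω cosθ/√(L²−r²sin²θ) = -17.656 rad/s.
V_P = V_A + ω_rod × AP, with AP = 0.1037 m along the rod.
Components: V_Px = −rω sinθ − a·ω_rod·sinφ = -10.313 m/s;  V_Py = rω cosθ + a·ω_rod·cosφ = +1.7287 m/s.
|V_P| = √(V_Px² + V_Py²) = 10.457 m/s.

10.5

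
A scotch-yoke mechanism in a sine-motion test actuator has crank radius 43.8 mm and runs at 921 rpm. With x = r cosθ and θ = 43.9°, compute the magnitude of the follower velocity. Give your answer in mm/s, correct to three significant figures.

2930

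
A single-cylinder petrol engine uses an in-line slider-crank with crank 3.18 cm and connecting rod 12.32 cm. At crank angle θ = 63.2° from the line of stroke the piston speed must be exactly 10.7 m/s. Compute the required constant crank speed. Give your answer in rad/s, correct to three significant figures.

337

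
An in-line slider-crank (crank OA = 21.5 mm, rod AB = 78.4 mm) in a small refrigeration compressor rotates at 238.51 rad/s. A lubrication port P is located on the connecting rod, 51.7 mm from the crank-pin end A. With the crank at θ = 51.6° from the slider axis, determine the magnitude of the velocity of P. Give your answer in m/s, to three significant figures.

4.61

ω = 238.5 rad/s.  Crank-pin speed |V_A| = rω = 5.128 m/s, perpendicular to OA.
Rod angle: sinφ = −(r/L) sinθ ⇒ φ = -12.411°; ω_rod = −rω cosθ/√(L²−r²sin²θ) = -41.6 rad/s.
V_P = V_A + ω_rod × AP, with AP = 0.0517 m along the rod.
Components: V_Px = −rω sinθ − a·ω_rod·sinφ = -4.481 m/s;  V_Py = rω cosθ + a·ω_rod·cosφ = +1.0848 m/s.
|V_P| = √(V_Px² + V_Py²) = 4.6104 m/s.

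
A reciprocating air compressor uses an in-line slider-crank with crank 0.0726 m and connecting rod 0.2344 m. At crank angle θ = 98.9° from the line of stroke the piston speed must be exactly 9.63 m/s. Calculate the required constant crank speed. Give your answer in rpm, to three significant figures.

For an in-line slider-crank, |v_piston| = rω|sinθ|·[1 + r cosθ/√(L² − r² sin²θ)].
With r = 0.0726 m, L = 0.2344 m, θ = 98.9°: the bracketed kinematic factor |dx/dθ| = 0.068116 m.
ω = v/|dx/dθ| = 9.63/0.068116 = 141.38 rad/s.
N = 60ω/(2π) = 1350.1 rpm.

1350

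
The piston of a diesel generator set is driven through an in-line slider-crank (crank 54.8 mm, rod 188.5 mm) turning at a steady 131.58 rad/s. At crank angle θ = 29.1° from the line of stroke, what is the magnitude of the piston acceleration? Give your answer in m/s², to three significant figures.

980

ω = 131.6 rad/s
x(θ) = r cosθ + √(L² − r² sin²θ); with ω constant, a = ω²·d²x/dθ².
d²x/dθ² = −r cosθ − r²(cos2θ)/√u − r⁴ sin²2θ/(4u^{3/2}),  u = L² − r² sin²θ = 0.034822 m².
Substituting r = 0.0548 m, L = 0.1885 m, θ = 29.1°: d²x/dθ² = -0.056614 m.
a = ω²·d²x/dθ² = (131.6)²·(-0.056614) = -980.17 m/s²;  |a| = 980.17 m/s².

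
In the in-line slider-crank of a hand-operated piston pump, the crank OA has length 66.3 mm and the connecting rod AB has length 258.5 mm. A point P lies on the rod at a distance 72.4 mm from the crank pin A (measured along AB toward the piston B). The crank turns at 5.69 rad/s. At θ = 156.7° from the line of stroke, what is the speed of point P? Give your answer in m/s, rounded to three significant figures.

ω = 5.69 rad/s.  Crank-pin speed |V_A| = rω = 0.37725 m/s, perpendicular to OA.
Rod angle: sinφ = −(r/L) sinθ ⇒ φ = -5.823°; ω_rod = −rω cosθ/√(L²−r²sin²θ) = +1.3473 rad/s.
V_P = V_A + ω_rod × AP, with AP = 0.0724 m along the rod.
Components: V_Px = −rω sinθ − a·ω_rod·sinφ = -0.13932 m/s;  V_Py = rω cosθ + a·ω_rod·cosφ = -0.24944 m/s.
|V_P| = √(V_Px² + V_Py²) = 0.28571 m/s.

0.286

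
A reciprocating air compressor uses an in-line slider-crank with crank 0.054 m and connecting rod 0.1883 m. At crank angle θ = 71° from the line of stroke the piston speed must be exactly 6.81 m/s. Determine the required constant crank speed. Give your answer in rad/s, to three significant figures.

122

For an in-line slider-crank, |v_piston| = rω|sinθ|·[1 + r cosθ/√(L² − r² sin²θ)].
With r = 0.054 m, L = 0.1883 m, θ = 71°: the bracketed kinematic factor |dx/dθ| = 0.056011 m.
ω = v/|dx/dθ| = 6.81/0.056011 = 121.58 rad/s.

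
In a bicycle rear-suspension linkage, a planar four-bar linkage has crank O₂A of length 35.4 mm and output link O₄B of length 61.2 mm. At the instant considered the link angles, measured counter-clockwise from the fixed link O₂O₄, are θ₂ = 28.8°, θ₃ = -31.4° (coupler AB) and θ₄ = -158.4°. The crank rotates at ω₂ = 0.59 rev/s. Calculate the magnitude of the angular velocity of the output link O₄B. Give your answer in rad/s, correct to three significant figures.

2.33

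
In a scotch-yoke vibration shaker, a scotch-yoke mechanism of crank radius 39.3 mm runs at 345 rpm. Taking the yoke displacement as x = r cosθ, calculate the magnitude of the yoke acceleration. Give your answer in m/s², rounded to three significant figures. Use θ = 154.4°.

ω = 36.13 rad/s (from 345 rpm).
x = r cosθ ⇒ ẍ = −rω² cosθ (ω constant).
|a| = rω²|cosθ| = 0.0393·(36.13)²·|cos 154.4°| = 46.261 m/s².

46.3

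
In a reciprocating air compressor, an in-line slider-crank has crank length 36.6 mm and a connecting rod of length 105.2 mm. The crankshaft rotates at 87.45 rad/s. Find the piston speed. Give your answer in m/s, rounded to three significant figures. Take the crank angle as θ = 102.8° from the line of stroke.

2.87

ω = 87.45 rad/s
For an in-line slider-crank, x = r cosθ + √(L² − r² sin²θ), so v = −rω sinθ·[1 + r cosθ/√(L² − r² sin²θ)].
With r = 0.0366 m, L = 0.1052 m, θ = 102.8°: √(L² − r² sin²θ) = 0.098961 m.
v = −0.0366·87.45·0.97515·[1 + 0.0366·-0.22155/0.098961] = -2.8654 m/s.
|v| = 2.8654 m/s.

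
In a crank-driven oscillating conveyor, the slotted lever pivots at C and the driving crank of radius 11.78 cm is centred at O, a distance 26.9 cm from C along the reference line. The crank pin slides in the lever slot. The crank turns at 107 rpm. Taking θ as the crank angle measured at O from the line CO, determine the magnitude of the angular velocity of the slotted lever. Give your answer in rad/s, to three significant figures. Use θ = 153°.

ω = 11.21 rad/s (from 107 rpm).
Crank pin A relative to C: A = (d + r cosθ, r sinθ); lever angle φ = atan2(r sinθ, d + r cosθ).
Differentiating tanφ: φ̇ = rω(d cosθ + r)/(d² + r² + 2dr cosθ).
d² + r² + 2dr cosθ = |CA|² = 0.0297691 m²;  d cosθ + r = -0.12188 m.
|ω_lever| = |0.1178·11.21·-0.12188| / 0.0297691 = 5.4042 rad/s.

5.40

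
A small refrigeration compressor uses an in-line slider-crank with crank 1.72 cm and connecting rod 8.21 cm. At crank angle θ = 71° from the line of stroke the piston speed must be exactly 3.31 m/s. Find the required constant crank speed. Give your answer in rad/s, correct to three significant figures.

190

For an in-line slider-crank, |v_piston| = rω|sinθ|·[1 + r cosθ/√(L² − r² sin²θ)].
With r = 0.0172 m, L = 0.0821 m, θ = 71°: the bracketed kinematic factor |dx/dθ| = 0.017395 m.
ω = v/|dx/dθ| = 3.31/0.017395 = 190.29 rad/s.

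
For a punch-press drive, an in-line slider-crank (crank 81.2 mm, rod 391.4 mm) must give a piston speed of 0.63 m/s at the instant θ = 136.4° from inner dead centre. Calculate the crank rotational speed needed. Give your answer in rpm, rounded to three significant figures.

For an in-line slider-crank, |v_piston| = rω|sinθ|·[1 + r cosθ/√(L² − r² sin²θ)].
With r = 0.0812 m, L = 0.3914 m, θ = 136.4°: the bracketed kinematic factor |dx/dθ| = 0.047497 m.
ω = v/|dx/dθ| = 0.63/0.047497 = 13.264 rad/s.
N = 60ω/(2π) = 126.66 rpm.

127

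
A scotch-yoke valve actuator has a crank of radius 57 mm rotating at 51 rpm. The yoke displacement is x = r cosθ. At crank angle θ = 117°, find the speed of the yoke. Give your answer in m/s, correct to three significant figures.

0.271

ω = 5.341 rad/s (from 51 rpm).
x = r cosθ ⇒ ẋ = −rω sinθ.
|v| = rω|sinθ| = 0.057·5.341·|sin 117°| = 0.27124 m/s.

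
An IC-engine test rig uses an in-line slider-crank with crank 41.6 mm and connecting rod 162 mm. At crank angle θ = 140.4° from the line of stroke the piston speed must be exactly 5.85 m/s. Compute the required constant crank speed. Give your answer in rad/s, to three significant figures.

For an in-line slider-crank, |v_piston| = rω|sinθ|·[1 + r cosθ/√(L² − r² sin²θ)].
With r = 0.0416 m, L = 0.162 m, θ = 140.4°: the bracketed kinematic factor |dx/dθ| = 0.021198 m.
ω = v/|dx/dθ| = 5.85/0.021198 = 275.96 rad/s.

276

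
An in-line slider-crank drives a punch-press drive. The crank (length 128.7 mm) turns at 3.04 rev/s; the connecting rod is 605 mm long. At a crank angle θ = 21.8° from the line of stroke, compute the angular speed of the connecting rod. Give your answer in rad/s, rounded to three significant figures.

ω = 19.1 rad/s (converted from 3.04 rev/s).
The rod makes angle φ with the slider axis where L sinφ = r sinθ; differentiating, L cosφ·φ̇ = r ω cosθ.
L cosφ = √(L² − r² sin²θ) = 0.60311 m.
|ω_rod| = r ω |cosθ| / √(L² − r² sin²θ) = 0.1287·19.1·0.92849/0.60311 = 3.7845 rad/s.

3.78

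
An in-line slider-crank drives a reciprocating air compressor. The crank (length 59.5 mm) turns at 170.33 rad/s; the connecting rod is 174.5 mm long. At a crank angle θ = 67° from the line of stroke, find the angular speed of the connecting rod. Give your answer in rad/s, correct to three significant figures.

23.9

ω = 170.3 rad/s
The rod makes angle φ with the slider axis where L sinφ = r sinθ; differentiating, L cosφ·φ̇ = r ω cosθ.
L cosφ = √(L² − r² sin²θ) = 0.16568 m.
|ω_rod| = r ω |cosθ| / √(L² − r² sin²θ) = 0.0595·170.3·0.39073/0.16568 = 23.901 rad/s.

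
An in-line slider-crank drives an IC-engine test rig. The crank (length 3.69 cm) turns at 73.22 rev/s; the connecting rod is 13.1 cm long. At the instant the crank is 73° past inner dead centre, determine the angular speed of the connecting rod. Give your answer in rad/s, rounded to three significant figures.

ω = 460.1 rad/s (converted from 73.22 rev/s).
The rod makes angle φ with the slider axis where L sinφ = r sinθ; differentiating, L cosφ·φ̇ = r ω cosθ.
L cosφ = √(L² − r² sin²θ) = 0.12616 m.
|ω_rod| = r ω |cosθ| / √(L² − r² sin²θ) = 0.0369·460.1·0.29237/0.12616 = 39.342 rad/s.

39.3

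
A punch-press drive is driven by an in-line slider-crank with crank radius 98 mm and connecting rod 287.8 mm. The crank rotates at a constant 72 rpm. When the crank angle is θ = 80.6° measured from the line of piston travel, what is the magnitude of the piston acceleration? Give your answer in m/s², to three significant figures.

0.990

ω = 2π·72/60 = 7.54 rad/s
x(θ) = r cosθ + √(L² − r² sin²θ); with ω constant, a = ω²·d²x/dθ².
d²x/dθ² = −r cosθ − r²(cos2θ)/√u − r⁴ sin²2θ/(4u^{3/2}),  u = L² − r² sin²θ = 0.073481 m².
Substituting r = 0.098 m, L = 0.2878 m, θ = 80.6°: d²x/dθ² = +0.017413 m.
a = ω²·d²x/dθ² = (7.54)²·(+0.017413) = +0.98992 m/s²;  |a| = 0.98992 m/s².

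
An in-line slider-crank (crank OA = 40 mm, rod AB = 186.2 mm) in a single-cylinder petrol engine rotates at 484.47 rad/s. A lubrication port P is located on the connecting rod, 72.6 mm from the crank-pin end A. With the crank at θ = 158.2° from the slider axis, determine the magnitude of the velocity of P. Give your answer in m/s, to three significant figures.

12.8

ω = 484.5 rad/s.  Crank-pin speed |V_A| = rω = 19.379 m/s, perpendicular to OA.
Rod angle: sinφ = −(r/L) sinθ ⇒ φ = -4.576°; ω_rod = −rω cosθ/√(L²−r²sin²θ) = +96.941 rad/s.
V_P = V_A + ω_rod × AP, with AP = 0.0726 m along the rod.
Components: V_Px = −rω sinθ − a·ω_rod·sinφ = -6.6352 m/s;  V_Py = rω cosθ + a·ω_rod·cosφ = -10.977 m/s.
|V_P| = √(V_Px² + V_Py²) = 12.827 m/s.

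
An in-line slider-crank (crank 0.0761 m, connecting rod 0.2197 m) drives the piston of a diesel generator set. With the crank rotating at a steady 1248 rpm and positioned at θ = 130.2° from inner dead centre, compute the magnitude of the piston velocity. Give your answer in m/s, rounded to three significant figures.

5.84

ω = 2π·1248/60 = 130.7 rad/s
For an in-line slider-crank, x = r cosθ + √(L² − r² sin²θ), so v = −rω sinθ·[1 + r cosθ/√(L² − r² sin²θ)].
With r = 0.0761 m, L = 0.2197 m, θ = 130.2°: √(L² − r² sin²θ) = 0.21187 m.
v = −0.0761·130.7·0.76380·[1 + 0.0761·-0.64546/0.21187] = -5.8353 m/s.
|v| = 5.8353 m/s.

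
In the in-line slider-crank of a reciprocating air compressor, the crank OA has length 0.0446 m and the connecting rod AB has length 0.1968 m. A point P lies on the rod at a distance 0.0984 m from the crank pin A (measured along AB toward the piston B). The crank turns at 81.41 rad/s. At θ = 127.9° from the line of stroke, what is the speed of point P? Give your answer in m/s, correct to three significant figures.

2.89

ω = 81.41 rad/s.  Crank-pin speed |V_A| = rω = 3.6309 m/s, perpendicular to OA.
Rod angle: sinφ = −(r/L) sinθ ⇒ φ = -10.301°; ω_rod = −rω cosθ/√(L²−r²sin²θ) = +11.519 rad/s.
V_P = V_A + ω_rod × AP, with AP = 0.0984 m along the rod.
Components: V_Px = −rω sinθ − a·ω_rod·sinφ = -2.6624 m/s;  V_Py = rω cosθ + a·ω_rod·cosφ = -1.1152 m/s.
|V_P| = √(V_Px² + V_Py²) = 2.8865 m/s.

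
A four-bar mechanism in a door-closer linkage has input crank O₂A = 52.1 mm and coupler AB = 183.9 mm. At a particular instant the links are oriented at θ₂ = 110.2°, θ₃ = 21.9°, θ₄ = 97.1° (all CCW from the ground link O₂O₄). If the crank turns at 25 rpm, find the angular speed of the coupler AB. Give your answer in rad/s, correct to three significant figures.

ω₂ = 2.618 rad/s (from 25 rpm).
Differentiating the loop-closure r₂e^{iθ₂}+r₃e^{iθ₃}=r₁+r₄e^{iθ₄} gives r₂ω₂e^{iθ₂}+r₃ω₃e^{iθ₃}=r₄ω₄e^{iθ₄}.
Eliminating the other unknown: ω₃ = r₂ω₂ sin(θ₄−θ₂) / [r₃ sin(θ₃−θ₄)].
Numerator sine = -0.22665; denominator sine = -0.96682.
Result = 0.0521·2.618·(-0.22665) / (0.1839·(-0.96682)) = +0.17387 rad/s; magnitude 0.17387 rad/s.

0.174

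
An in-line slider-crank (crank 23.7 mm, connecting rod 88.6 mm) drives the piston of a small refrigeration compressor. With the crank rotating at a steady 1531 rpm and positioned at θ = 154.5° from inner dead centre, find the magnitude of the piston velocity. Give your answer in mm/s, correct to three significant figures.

1240

ω = 2π·1531/60 = 160.3 rad/s
For an in-line slider-crank, x = r cosθ + √(L² − r² sin²θ), so v = −rω sinθ·[1 + r cosθ/√(L² − r² sin²θ)].
With r = 0.0237 m, L = 0.0886 m, θ = 154.5°: √(L² − r² sin²θ) = 0.088011 m.
v = −0.0237·160.3·0.43051·[1 + 0.0237·-0.90259/0.088011] = -1.2382 m/s.
|v| = 1.2382 m/s = 1238.2 mm/s.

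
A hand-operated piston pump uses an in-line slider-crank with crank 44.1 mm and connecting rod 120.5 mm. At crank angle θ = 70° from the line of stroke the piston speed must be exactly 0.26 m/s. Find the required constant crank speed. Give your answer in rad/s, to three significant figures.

For an in-line slider-crank, |v_piston| = rω|sinθ|·[1 + r cosθ/√(L² − r² sin²θ)].
With r = 0.0441 m, L = 0.1205 m, θ = 70°: the bracketed kinematic factor |dx/dθ| = 0.046965 m.
ω = v/|dx/dθ| = 0.26/0.046965 = 5.5361 rad/s.

5.54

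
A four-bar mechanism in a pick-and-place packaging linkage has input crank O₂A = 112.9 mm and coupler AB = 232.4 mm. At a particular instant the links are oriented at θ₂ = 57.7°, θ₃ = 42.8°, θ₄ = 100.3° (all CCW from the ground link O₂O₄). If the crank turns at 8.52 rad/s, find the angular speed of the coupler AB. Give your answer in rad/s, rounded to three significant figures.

3.32

ω₂ = 8.52 rad/s
Differentiating the loop-closure r₂e^{iθ₂}+r₃e^{iθ₃}=r₁+r₄e^{iθ₄} gives r₂ω₂e^{iθ₂}+r₃ω₃e^{iθ₃}=r₄ω₄e^{iθ₄}.
Eliminating the other unknown: ω₃ = r₂ω₂ sin(θ₄−θ₂) / [r₃ sin(θ₃−θ₄)].
Numerator sine = +0.67688; denominator sine = -0.84339.
Result = 0.1129·8.52·(+0.67688) / (0.2324·(-0.84339)) = -3.3218 rad/s; magnitude 3.3218 rad/s.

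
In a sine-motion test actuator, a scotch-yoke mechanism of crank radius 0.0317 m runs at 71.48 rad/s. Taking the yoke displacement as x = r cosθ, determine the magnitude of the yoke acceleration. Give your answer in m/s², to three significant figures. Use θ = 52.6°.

98.4

ω = 71.48 rad/s
x = r cosθ ⇒ ẍ = −rω² cosθ (ω constant).
|a| = rω²|cosθ| = 0.0317·(71.48)²·|cos 52.6°| = 98.375 m/s².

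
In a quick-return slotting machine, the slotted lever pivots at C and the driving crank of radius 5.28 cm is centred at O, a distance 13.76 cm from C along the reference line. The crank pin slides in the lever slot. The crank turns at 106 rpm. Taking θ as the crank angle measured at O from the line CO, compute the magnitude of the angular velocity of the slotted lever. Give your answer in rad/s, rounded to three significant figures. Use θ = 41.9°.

2.80

ω = 11.1 rad/s (from 106 rpm).
Crank pin A relative to C: A = (d + r cosθ, r sinθ); lever angle φ = atan2(r sinθ, d + r cosθ).
Differentiating tanφ: φ̇ = rω(d cosθ + r)/(d² + r² + 2dr cosθ).
d² + r² + 2dr cosθ = |CA|² = 0.0325369 m²;  d cosθ + r = +0.15522 m.
|ω_lever| = |0.0528·11.1·+0.15522| / 0.0325369 = 2.796 rad/s.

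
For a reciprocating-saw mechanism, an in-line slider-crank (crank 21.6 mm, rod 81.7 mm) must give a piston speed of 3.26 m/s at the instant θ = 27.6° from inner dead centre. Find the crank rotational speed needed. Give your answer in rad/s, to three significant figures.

For an in-line slider-crank, |v_piston| = rω|sinθ|·[1 + r cosθ/√(L² − r² sin²θ)].
With r = 0.0216 m, L = 0.0817 m, θ = 27.6°: the bracketed kinematic factor |dx/dθ| = 0.01237 m.
ω = v/|dx/dθ| = 3.26/0.01237 = 263.55 rad/s.

264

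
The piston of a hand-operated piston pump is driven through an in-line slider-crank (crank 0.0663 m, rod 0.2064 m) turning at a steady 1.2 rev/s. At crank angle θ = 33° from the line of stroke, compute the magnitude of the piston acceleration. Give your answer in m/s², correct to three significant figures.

3.69

ω = 2π·1.2 = 7.54 rad/s
x(θ) = r cosθ + √(L² − r² sin²θ); with ω constant, a = ω²·d²x/dθ².
d²x/dθ² = −r cosθ − r²(cos2θ)/√u − r⁴ sin²2θ/(4u^{3/2}),  u = L² − r² sin²θ = 0.0412971 m².
Substituting r = 0.0663 m, L = 0.2064 m, θ = 33°: d²x/dθ² = -0.064882 m.
a = ω²·d²x/dθ² = (7.54)²·(-0.064882) = -3.6885 m/s²;  |a| = 3.6885 m/s².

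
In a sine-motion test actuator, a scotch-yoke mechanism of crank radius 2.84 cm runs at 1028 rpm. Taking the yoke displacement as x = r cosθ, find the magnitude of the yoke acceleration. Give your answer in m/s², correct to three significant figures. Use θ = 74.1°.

ω = 107.7 rad/s (from 1028 rpm).
x = r cosθ ⇒ ẍ = −rω² cosθ (ω constant).
|a| = rω²|cosθ| = 0.0284·(107.7)²·|cos 74.1°| = 90.167 m/s².

90.2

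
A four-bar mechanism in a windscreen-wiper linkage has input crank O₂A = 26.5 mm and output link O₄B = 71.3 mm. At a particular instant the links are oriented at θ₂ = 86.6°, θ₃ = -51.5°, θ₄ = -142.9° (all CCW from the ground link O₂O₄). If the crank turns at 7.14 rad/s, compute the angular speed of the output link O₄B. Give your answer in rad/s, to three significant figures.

1.77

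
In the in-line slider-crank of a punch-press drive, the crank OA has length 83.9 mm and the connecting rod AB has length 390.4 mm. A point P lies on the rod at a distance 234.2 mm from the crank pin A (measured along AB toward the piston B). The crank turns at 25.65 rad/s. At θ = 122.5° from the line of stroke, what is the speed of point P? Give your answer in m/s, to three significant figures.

ω = 25.65 rad/s.  Crank-pin speed |V_A| = rω = 2.152 m/s, perpendicular to OA.
Rod angle: sinφ = −(r/L) sinθ ⇒ φ = -10.443°; ω_rod = −rω cosθ/√(L²−r²sin²θ) = +3.0117 rad/s.
V_P = V_A + ω_rod × AP, with AP = 0.2342 m along the rod.
Components: V_Px = −rω sinθ − a·ω_rod·sinφ = -1.6872 m/s;  V_Py = rω cosθ + a·ω_rod·cosφ = -0.46263 m/s.
|V_P| = √(V_Px² + V_Py²) = 1.7494 m/s.

1.75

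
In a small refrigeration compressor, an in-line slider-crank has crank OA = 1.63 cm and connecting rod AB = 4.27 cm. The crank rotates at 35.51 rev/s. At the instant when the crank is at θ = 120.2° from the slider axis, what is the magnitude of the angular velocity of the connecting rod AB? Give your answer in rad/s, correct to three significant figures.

ω = 223.1 rad/s (converted from 35.51 rev/s).
The rod makes angle φ with the slider axis where L sinφ = r sinθ; differentiating, L cosφ·φ̇ = r ω cosθ.
L cosφ = √(L² − r² sin²θ) = 0.040309 m.
|ω_rod| = r ω |cosθ| / √(L² − r² sin²θ) = 0.0163·223.1·0.50302/0.040309 = 45.384 rad/s.

45.4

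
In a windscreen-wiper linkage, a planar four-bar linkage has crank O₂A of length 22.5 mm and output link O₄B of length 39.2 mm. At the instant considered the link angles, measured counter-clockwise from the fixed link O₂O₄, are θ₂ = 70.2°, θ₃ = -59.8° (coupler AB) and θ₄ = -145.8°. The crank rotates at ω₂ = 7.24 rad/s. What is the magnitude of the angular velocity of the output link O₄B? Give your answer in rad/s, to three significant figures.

ω₂ = 7.24 rad/s
Differentiating the loop-closure r₂e^{iθ₂}+r₃e^{iθ₃}=r₁+r₄e^{iθ₄} gives r₂ω₂e^{iθ₂}+r₃ω₃e^{iθ₃}=r₄ω₄e^{iθ₄}.
Eliminating the other unknown: ω₄ = r₂ω₂ sin(θ₂−θ₃) / [r₄ sin(θ₄−θ₃)].
Numerator sine = +0.76604; denominator sine = -0.99756.
Result = 0.0225·7.24·(+0.76604) / (0.0392·(-0.99756)) = -3.1912 rad/s; magnitude 3.1912 rad/s.

3.19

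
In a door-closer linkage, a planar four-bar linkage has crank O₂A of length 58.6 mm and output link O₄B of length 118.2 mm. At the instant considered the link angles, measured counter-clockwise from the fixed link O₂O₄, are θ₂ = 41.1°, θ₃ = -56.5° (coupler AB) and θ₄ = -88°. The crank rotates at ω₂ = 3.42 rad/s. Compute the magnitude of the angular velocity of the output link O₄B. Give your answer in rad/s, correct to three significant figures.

3.22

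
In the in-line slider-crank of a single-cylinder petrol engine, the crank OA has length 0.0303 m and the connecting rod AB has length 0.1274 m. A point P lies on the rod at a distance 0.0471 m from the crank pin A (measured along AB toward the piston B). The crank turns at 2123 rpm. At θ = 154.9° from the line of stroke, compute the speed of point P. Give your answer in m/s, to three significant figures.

ω = 222.3 rad/s.  Crank-pin speed |V_A| = rω = 6.7363 m/s, perpendicular to OA.
Rod angle: sinφ = −(r/L) sinθ ⇒ φ = -5.790°; ω_rod = −rω cosθ/√(L²−r²sin²θ) = +48.128 rad/s.
V_P = V_A + ω_rod × AP, with AP = 0.0471 m along the rod.
Components: V_Px = −rω sinθ − a·ω_rod·sinφ = -2.6288 m/s;  V_Py = rω cosθ + a·ω_rod·cosφ = -3.8449 m/s.
|V_P| = √(V_Px² + V_Py²) = 4.6577 m/s.

4.66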